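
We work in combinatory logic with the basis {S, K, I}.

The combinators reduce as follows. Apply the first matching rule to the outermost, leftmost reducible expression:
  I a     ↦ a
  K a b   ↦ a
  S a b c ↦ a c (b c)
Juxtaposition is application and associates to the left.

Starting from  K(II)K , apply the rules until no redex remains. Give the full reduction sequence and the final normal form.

Answer: normal form = I  (in 2 steps)

Working:
  start: K(II)K
  →1  II
  →2  I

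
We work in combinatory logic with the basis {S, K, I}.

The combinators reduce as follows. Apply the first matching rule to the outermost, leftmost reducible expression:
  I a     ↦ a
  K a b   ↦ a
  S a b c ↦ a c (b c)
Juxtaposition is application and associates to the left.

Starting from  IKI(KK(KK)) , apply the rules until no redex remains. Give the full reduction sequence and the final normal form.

  start: IKI(KK(KK))
  step 1: KI(KK(KK))
  step 2: I

Answer: normal form = I  (in 2 steps)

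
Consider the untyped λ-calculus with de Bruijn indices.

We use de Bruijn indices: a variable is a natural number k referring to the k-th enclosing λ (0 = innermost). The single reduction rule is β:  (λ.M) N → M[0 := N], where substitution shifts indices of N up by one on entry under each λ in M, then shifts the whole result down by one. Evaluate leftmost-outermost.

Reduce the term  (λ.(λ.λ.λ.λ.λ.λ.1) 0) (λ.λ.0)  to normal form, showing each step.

  start: (λ.(λ.λ.λ.λ.λ.λ.1) 0) (λ.λ.0)
  [1] (λ.λ.λ.λ.λ.λ.1) (λ.λ.0)
  [2] λ.λ.λ.λ.λ.1

Answer: normal form = λ.λ.λ.λ.λ.1  (in 2 steps)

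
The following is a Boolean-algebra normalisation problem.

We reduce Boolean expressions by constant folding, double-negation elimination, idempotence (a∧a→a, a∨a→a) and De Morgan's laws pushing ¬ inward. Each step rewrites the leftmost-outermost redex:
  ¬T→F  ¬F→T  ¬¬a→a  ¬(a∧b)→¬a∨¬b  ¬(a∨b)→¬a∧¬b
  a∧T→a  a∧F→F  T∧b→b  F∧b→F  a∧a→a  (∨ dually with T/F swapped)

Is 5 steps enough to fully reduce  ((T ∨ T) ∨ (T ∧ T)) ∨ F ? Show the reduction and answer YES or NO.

Answer: YES — reaches normal form T in 3 ≤ 5 steps

Reduction:
  start: ((T ∨ T) ∨ (T ∧ T)) ∨ F
  [1] (T ∨ T) ∨ (T ∧ T)
  [2] T ∨ (T ∧ T)
  [3] T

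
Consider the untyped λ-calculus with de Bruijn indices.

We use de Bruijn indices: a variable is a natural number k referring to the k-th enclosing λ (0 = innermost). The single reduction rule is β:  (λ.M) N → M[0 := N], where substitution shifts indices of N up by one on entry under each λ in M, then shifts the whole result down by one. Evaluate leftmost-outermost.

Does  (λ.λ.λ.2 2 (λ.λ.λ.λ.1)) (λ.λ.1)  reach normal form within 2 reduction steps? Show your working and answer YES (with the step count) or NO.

Answer: NO — after 2 steps the term is λ.λ.(λ.λ.λ.1) (λ.λ.λ.λ.1), not yet normal

Working:
  start: (λ.λ.λ.2 2 (λ.λ.λ.λ.1)) (λ.λ.1)
  step 1: λ.λ.(λ.λ.1) (λ.λ.1) (λ.λ.λ.λ.1)
  step 2: λ.λ.(λ.λ.λ.1) (λ.λ.λ.λ.1)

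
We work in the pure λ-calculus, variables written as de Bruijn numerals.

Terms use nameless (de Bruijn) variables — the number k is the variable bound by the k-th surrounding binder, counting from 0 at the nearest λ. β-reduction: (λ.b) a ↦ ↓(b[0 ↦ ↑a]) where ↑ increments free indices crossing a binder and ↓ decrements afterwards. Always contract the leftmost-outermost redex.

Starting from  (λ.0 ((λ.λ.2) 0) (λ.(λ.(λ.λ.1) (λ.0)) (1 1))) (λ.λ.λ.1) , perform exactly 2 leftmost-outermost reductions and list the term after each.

Answer: after 2 steps: (λ.λ.1) (λ.(λ.(λ.λ.1) (λ.0)) ((λ.λ.λ.1) (λ.λ.λ.1)))

Derivation:
  start: (λ.0 ((λ.λ.2) 0) (λ.(λ.(λ.λ.1) (λ.0)) (1 1))) (λ.λ.λ.1)
  →1  (λ.λ.λ.1) ((λ.λ.λ.λ.λ.1) (λ.λ.λ.1)) (λ.(λ.(λ.λ.1) (λ.0)) ((λ.λ.λ.1) (λ.λ.λ.1)))
  →2  (λ.λ.1) (λ.(λ.(λ.λ.1) (λ.0)) ((λ.λ.λ.1) (λ.λ.λ.1)))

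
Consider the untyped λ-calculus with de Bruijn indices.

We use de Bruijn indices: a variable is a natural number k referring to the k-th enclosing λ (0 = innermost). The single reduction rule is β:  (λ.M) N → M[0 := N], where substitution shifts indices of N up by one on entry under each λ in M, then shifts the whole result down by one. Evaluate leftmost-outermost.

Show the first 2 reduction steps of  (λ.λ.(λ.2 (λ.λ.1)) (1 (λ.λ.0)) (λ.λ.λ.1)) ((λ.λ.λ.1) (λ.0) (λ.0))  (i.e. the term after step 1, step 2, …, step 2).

  start: (λ.λ.(λ.2 (λ.λ.1)) (1 (λ.λ.0)) (λ.λ.λ.1)) ((λ.λ.λ.1) (λ.0) (λ.0))
  [1] λ.(λ.(λ.λ.λ.1) (λ.0) (λ.0) (λ.λ.1)) ((λ.λ.λ.1) (λ.0) (λ.0) (λ.λ.0)) (λ.λ.λ.1)
  [2] λ.(λ.λ.λ.1) (λ.0) (λ.0) (λ.λ.1) (λ.λ.λ.1)

Answer: after 2 steps: λ.(λ.λ.λ.1) (λ.0) (λ.0) (λ.λ.1) (λ.λ.λ.1)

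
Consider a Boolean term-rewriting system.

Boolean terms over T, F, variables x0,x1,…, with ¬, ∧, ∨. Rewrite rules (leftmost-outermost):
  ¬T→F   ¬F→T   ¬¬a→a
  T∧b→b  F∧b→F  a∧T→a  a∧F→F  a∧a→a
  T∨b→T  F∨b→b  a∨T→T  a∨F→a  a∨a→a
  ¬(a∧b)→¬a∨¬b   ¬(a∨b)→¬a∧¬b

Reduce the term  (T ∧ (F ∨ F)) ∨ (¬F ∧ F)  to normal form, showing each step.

  start: (T ∧ (F ∨ F)) ∨ (¬F ∧ F)
  →1  (F ∨ F) ∨ (¬F ∧ F)
  →2  F ∨ (¬F ∧ F)
  →3  ¬F ∧ F
  →4  F

Answer: normal form = F  (in 4 steps)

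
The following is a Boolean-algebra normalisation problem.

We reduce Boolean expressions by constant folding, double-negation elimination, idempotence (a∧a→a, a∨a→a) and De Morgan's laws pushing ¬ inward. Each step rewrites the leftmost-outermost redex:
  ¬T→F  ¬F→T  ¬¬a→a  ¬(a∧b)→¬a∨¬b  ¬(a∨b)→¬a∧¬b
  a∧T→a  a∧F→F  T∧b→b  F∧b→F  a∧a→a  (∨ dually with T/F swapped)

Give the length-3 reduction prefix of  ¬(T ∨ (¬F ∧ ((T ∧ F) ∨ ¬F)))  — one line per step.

  start: ¬(T ∨ (¬F ∧ ((T ∧ F) ∨ ¬F)))
  [1] ¬T ∧ ¬(¬F ∧ ((T ∧ F) ∨ ¬F))
  [2] F ∧ ¬(¬F ∧ ((T ∧ F) ∨ ¬F))
  [3] F

Answer: after 3 steps: F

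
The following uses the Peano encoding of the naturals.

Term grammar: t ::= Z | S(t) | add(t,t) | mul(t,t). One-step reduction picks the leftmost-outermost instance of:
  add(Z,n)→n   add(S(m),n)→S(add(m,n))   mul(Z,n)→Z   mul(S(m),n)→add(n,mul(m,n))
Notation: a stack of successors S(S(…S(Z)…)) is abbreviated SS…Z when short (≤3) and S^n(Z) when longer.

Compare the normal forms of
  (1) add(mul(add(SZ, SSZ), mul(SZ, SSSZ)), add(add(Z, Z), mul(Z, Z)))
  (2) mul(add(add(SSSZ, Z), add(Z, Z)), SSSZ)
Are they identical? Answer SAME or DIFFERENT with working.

Answer: SAME — A ⇓ S^9(Z), B ⇓ S^9(Z)

Working:
Term A:
  start: add(mul(add(SZ, SSZ), mul(SZ, SSSZ)), add(add(Z, Z), mul(Z, Z)))
  →1  add(mul(S(add(Z, SSZ)), mul(SZ, SSSZ)), add(add(Z, Z), mul(Z, Z)))
  →2  add(add(mul(SZ, SSSZ), mul(add(Z, SSZ), mul(SZ, SSSZ))), add(add(Z, Z), mul(Z, Z)))
  →3  add(add(add(SSSZ, mul(Z, SSSZ)), mul(add(Z, SSZ), mul(SZ, SSSZ))), add(add(Z, Z), mul(Z, Z)))
  →4  add(add(S(add(SSZ, mul(Z, SSSZ))), mul(add(Z, SSZ), mul(SZ, SSSZ))), add(add(Z, Z), mul(Z, Z)))
  →5  add(S(add(add(SSZ, mul(Z, SSSZ)), mul(add(Z, SSZ), mul(SZ, SSSZ)))), add(add(Z, Z), mul(Z, Z)))
  →6  S(add(add(add(SSZ, mul(Z, SSSZ)), mul(add(Z, SSZ), mul(SZ, SSSZ))), add(add(Z, Z), mul(Z, Z))))
  →7  S(add(add(S(add(SZ, mul(Z, SSSZ))), mul(add(Z, SSZ), mul(SZ, SSSZ))), add(add(Z, Z), mul(Z, Z))))
  →8  S(add(S(add(add(SZ, mul(Z, SSSZ)), mul(add(Z, SSZ), mul(SZ, SSSZ)))), add(add(Z, Z), mul(Z, Z))))
  →9  S(S(add(add(add(SZ, mul(Z, SSSZ)), mul(add(Z, SSZ), mul(SZ, SSSZ))), add(add(Z, Z), mul(Z, Z)))))
  →10  S(S(add(add(S(add(Z, mul(Z, SSSZ))), mul(add(Z, SSZ), mul(SZ, SSSZ))), add(add(Z, Z), mul(Z, Z)))))
  →11  S(S(add(S(add(add(Z, mul(Z, SSSZ)), mul(add(Z, SSZ), mul(SZ, SSSZ)))), add(add(Z, Z), mul(Z, Z)))))
  →12  S(S(S(add(add(add(Z, mul(Z, SSSZ)), mul(add(Z, SSZ), mul(SZ, SSSZ))), add(add(Z, Z), mul(Z, Z))))))
  →13  S(S(S(add(add(mul(Z, SSSZ), mul(add(Z, SSZ), mul(SZ, SSSZ))), add(add(Z, Z), mul(Z, Z))))))
  →14  S(S(S(add(add(Z, mul(add(Z, SSZ), mul(SZ, SSSZ))), add(add(Z, Z), mul(Z, Z))))))
  →15  S(S(S(add(mul(add(Z, SSZ), mul(SZ, SSSZ)), add(add(Z, Z), mul(Z, Z))))))
  →16  S(S(S(add(mul(SSZ, mul(SZ, SSSZ)), add(add(Z, Z), mul(Z, Z))))))
  →17  S(S(S(add(add(mul(SZ, SSSZ), mul(SZ, mul(SZ, SSSZ))), add(add(Z, Z), mul(Z, Z))))))
  →18  S(S(S(add(add(add(SSSZ, mul(Z, SSSZ)), mul(SZ, mul(SZ, SSSZ))), add(add(Z, Z), mul(Z, Z))))))
  →19  S(S(S(add(add(S(add(SSZ, mul(Z, SSSZ))), mul(SZ, mul(SZ, SSSZ))), add(add(Z, Z), mul(Z, Z))))))
  →20  S(S(S(add(S(add(add(SSZ, mul(Z, SSSZ)), mul(SZ, mul(SZ, SSSZ)))), add(add(Z, Z), mul(Z, Z))))))
  →21  S(S(S(S(add(add(add(SSZ, mul(Z, SSSZ)), mul(SZ, mul(SZ, SSSZ))), add(add(Z, Z), mul(Z, Z)))))))
  →22  S(S(S(S(add(add(S(add(SZ, mul(Z, SSSZ))), mul(SZ, mul(SZ, SSSZ))), add(add(Z, Z), mul(Z, Z)))))))
  →23  S(S(S(S(add(S(add(add(SZ, mul(Z, SSSZ)), mul(SZ, mul(SZ, SSSZ)))), add(add(Z, Z), mul(Z, Z)))))))
  →24  S(S(S(S(S(add(add(add(SZ, mul(Z, SSSZ)), mul(SZ, mul(SZ, SSSZ))), add(add(Z, Z), mul(Z, Z))))))))
  →25  S(S(S(S(S(add(add(S(add(Z, mul(Z, SSSZ))), mul(SZ, mul(SZ, SSSZ))), add(add(Z, Z), mul(Z, Z))))))))
  →26  S(S(S(S(S(add(S(add(add(Z, mul(Z, SSSZ)), mul(SZ, mul(SZ, SSSZ)))), add(add(Z, Z), mul(Z, Z))))))))
  →27  S(S(S(S(S(S(add(add(add(Z, mul(Z, SSSZ)), mul(SZ, mul(SZ, SSSZ))), add(add(Z, Z), mul(Z, Z)))))))))
  →28  S(S(S(S(S(S(add(add(mul(Z, SSSZ), mul(SZ, mul(SZ, SSSZ))), add(add(Z, Z), mul(Z, Z)))))))))
  →29  S(S(S(S(S(S(add(add(Z, mul(SZ, mul(SZ, SSSZ))), add(add(Z, Z), mul(Z, Z)))))))))
  →30  S(S(S(S(S(S(add(mul(SZ, mul(SZ, SSSZ)), add(add(Z, Z), mul(Z, Z)))))))))
  →31  S(S(S(S(S(S(add(add(mul(SZ, SSSZ), mul(Z, mul(SZ, SSSZ))), add(add(Z, Z), mul(Z, Z)))))))))
  →32  S(S(S(S(S(S(add(add(add(SSSZ, mul(Z, SSSZ)), mul(Z, mul(SZ, SSSZ))), add(add(Z, Z), mul(Z, Z)))))))))
  →33  S(S(S(S(S(S(add(add(S(add(SSZ, mul(Z, SSSZ))), mul(Z, mul(SZ, SSSZ))), add(add(Z, Z), mul(Z, Z)))))))))
  →34  S(S(S(S(S(S(add(S(add(add(SSZ, mul(Z, SSSZ)), mul(Z, mul(SZ, SSSZ)))), add(add(Z, Z), mul(Z, Z)))))))))
  →35  S(S(S(S(S(S(S(add(add(add(SSZ, mul(Z, SSSZ)), mul(Z, mul(SZ, SSSZ))), add(add(Z, Z), mul(Z, Z))))))))))
  →36  S(S(S(S(S(S(S(add(add(S(add(SZ, mul(Z, SSSZ))), mul(Z, mul(SZ, SSSZ))), add(add(Z, Z), mul(Z, Z))))))))))
  →37  S(S(S(S(S(S(S(add(S(add(add(SZ, mul(Z, SSSZ)), mul(Z, mul(SZ, SSSZ)))), add(add(Z, Z), mul(Z, Z))))))))))
  →38  S(S(S(S(S(S(S(S(add(add(add(SZ, mul(Z, SSSZ)), mul(Z, mul(SZ, SSSZ))), add(add(Z, Z), mul(Z, Z)))))))))))
  →39  S(S(S(S(S(S(S(S(add(add(S(add(Z, mul(Z, SSSZ))), mul(Z, mul(SZ, SSSZ))), add(add(Z, Z), mul(Z, Z)))))))))))
  →40  S(S(S(S(S(S(S(S(add(S(add(add(Z, mul(Z, SSSZ)), mul(Z, mul(SZ, SSSZ)))), add(add(Z, Z), mul(Z, Z)))))))))))
  →41  S(S(S(S(S(S(S(S(S(add(add(add(Z, mul(Z, SSSZ)), mul(Z, mul(SZ, SSSZ))), add(add(Z, Z), mul(Z, Z))))))))))))
  →42  S(S(S(S(S(S(S(S(S(add(add(mul(Z, SSSZ), mul(Z, mul(SZ, SSSZ))), add(add(Z, Z), mul(Z, Z))))))))))))
  →43  S(S(S(S(S(S(S(S(S(add(add(Z, mul(Z, mul(SZ, SSSZ))), add(add(Z, Z), mul(Z, Z))))))))))))
  →44  S(S(S(S(S(S(S(S(S(add(mul(Z, mul(SZ, SSSZ)), add(add(Z, Z), mul(Z, Z))))))))))))
  →45  S(S(S(S(S(S(S(S(S(add(Z, add(add(Z, Z), mul(Z, Z))))))))))))
  →46  S(S(S(S(S(S(S(S(S(add(add(Z, Z), mul(Z, Z)))))))))))
  →47  S(S(S(S(S(S(S(S(S(add(Z, mul(Z, Z)))))))))))
  →48  S(S(S(S(S(S(S(S(S(mul(Z, Z))))))))))
  →49  S^9(Z)

Term B:
  start: mul(add(add(SSSZ, Z), add(Z, Z)), SSSZ)
  →1  mul(add(S(add(SSZ, Z)), add(Z, Z)), SSSZ)
  →2  mul(S(add(add(SSZ, Z), add(Z, Z))), SSSZ)
  →3  add(SSSZ, mul(add(add(SSZ, Z), add(Z, Z)), SSSZ))
  →4  S(add(SSZ, mul(add(add(SSZ, Z), add(Z, Z)), SSSZ)))
  →5  S(S(add(SZ, mul(add(add(SSZ, Z), add(Z, Z)), SSSZ))))
  →6  S(S(S(add(Z, mul(add(add(SSZ, Z), add(Z, Z)), SSSZ)))))
  →7  S(S(S(mul(add(add(SSZ, Z), add(Z, Z)), SSSZ))))
  →8  S(S(S(mul(add(S(add(SZ, Z)), add(Z, Z)), SSSZ))))
  →9  S(S(S(mul(S(add(add(SZ, Z), add(Z, Z))), SSSZ))))
  →10  S(S(S(add(SSSZ, mul(add(add(SZ, Z), add(Z, Z)), SSSZ)))))
  →11  S(S(S(S(add(SSZ, mul(add(add(SZ, Z), add(Z, Z)), SSSZ))))))
  →12  S(S(S(S(S(add(SZ, mul(add(add(SZ, Z), add(Z, Z)), SSSZ)))))))
  →13  S(S(S(S(S(S(add(Z, mul(add(add(SZ, Z), add(Z, Z)), SSSZ))))))))
  →14  S(S(S(S(S(S(mul(add(add(SZ, Z), add(Z, Z)), SSSZ)))))))
  →15  S(S(S(S(S(S(mul(add(S(add(Z, Z)), add(Z, Z)), SSSZ)))))))
  →16  S(S(S(S(S(S(mul(S(add(add(Z, Z), add(Z, Z))), SSSZ)))))))
  →17  S(S(S(S(S(S(add(SSSZ, mul(add(add(Z, Z), add(Z, Z)), SSSZ))))))))
  →18  S(S(S(S(S(S(S(add(SSZ, mul(add(add(Z, Z), add(Z, Z)), SSSZ)))))))))
  →19  S(S(S(S(S(S(S(S(add(SZ, mul(add(add(Z, Z), add(Z, Z)), SSSZ))))))))))
  →20  S(S(S(S(S(S(S(S(S(add(Z, mul(add(add(Z, Z), add(Z, Z)), SSSZ)))))))))))
  →21  S(S(S(S(S(S(S(S(S(mul(add(add(Z, Z), add(Z, Z)), SSSZ))))))))))
  →22  S(S(S(S(S(S(S(S(S(mul(add(Z, add(Z, Z)), SSSZ))))))))))
  →23  S(S(S(S(S(S(S(S(S(mul(add(Z, Z), SSSZ))))))))))
  →24  S(S(S(S(S(S(S(S(S(mul(Z, SSSZ))))))))))
  →25  S^9(Z)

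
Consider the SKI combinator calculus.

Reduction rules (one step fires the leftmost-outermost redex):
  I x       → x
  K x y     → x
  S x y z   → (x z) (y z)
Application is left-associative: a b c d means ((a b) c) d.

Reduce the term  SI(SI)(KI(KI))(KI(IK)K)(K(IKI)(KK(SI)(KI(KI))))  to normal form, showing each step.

  start: SI(SI)(KI(KI))(KI(IK)K)(K(IKI)(KK(SI)(KI(KI))))
  →1  I(KI(KI))(SI(KI(KI)))(KI(IK)K)(K(IKI)(KK(SI)(KI(KI))))
  →2  KI(KI)(SI(KI(KI)))(KI(IK)K)(K(IKI)(KK(SI)(KI(KI))))
  →3  I(SI(KI(KI)))(KI(IK)K)(K(IKI)(KK(SI)(KI(KI))))
  →4  SI(KI(KI))(KI(IK)K)(K(IKI)(KK(SI)(KI(KI))))
  →5  I(KI(IK)K)(KI(KI)(KI(IK)K))(K(IKI)(KK(SI)(KI(KI))))
  →6  KI(IK)K(KI(KI)(KI(IK)K))(K(IKI)(KK(SI)(KI(KI))))
  →7  IK(KI(KI)(KI(IK)K))(K(IKI)(KK(SI)(KI(KI))))
  →8  K(KI(KI)(KI(IK)K))(K(IKI)(KK(SI)(KI(KI))))
  →9  KI(KI)(KI(IK)K)
  →10  I(KI(IK)K)
  →11  KI(IK)K
  →12  IK
  →13  K

Answer: normal form = K  (in 13 steps)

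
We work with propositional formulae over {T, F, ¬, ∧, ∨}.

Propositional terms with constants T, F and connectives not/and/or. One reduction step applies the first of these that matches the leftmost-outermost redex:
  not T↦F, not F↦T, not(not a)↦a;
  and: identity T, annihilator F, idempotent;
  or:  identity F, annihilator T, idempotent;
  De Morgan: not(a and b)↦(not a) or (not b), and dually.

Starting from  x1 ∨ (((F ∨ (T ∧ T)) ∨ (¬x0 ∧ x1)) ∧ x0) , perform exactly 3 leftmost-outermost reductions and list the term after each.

  start: x1 ∨ (((F ∨ (T ∧ T)) ∨ (¬x0 ∧ x1)) ∧ x0)
  →1  x1 ∨ (((T ∧ T) ∨ (¬x0 ∧ x1)) ∧ x0)
  →2  x1 ∨ ((T ∨ (¬x0 ∧ x1)) ∧ x0)
  →3  x1 ∨ (T ∧ x0)

Answer: after 3 steps: x1 ∨ (T ∧ x0)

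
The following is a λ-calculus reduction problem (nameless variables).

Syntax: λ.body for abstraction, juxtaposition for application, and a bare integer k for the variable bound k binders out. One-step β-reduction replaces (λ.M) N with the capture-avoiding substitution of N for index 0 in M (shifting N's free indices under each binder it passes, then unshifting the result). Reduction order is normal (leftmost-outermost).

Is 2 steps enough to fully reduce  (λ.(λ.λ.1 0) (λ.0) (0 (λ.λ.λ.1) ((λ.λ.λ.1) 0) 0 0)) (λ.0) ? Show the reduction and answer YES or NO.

Answer: NO — after 2 steps the term is (λ.(λ.0) 0) ((λ.0) (λ.λ.λ.1) ((λ.λ.λ.1) (λ.0)) (λ.0) (λ.0)), not yet normal

Reduction:
  start: (λ.(λ.λ.1 0) (λ.0) (0 (λ.λ.λ.1) ((λ.λ.λ.1) 0) 0 0)) (λ.0)
  →1  (λ.λ.1 0) (λ.0) ((λ.0) (λ.λ.λ.1) ((λ.λ.λ.1) (λ.0)) (λ.0) (λ.0))
  →2  (λ.(λ.0) 0) ((λ.0) (λ.λ.λ.1) ((λ.λ.λ.1) (λ.0)) (λ.0) (λ.0))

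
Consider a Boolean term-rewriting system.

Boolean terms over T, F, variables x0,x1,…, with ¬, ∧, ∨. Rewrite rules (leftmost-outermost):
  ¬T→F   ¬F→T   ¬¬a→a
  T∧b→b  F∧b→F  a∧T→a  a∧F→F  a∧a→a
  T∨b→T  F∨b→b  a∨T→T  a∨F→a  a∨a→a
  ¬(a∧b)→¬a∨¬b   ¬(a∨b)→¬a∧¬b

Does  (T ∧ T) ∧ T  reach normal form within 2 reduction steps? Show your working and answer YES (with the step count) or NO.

Answer: YES — reaches normal form T in 2 ≤ 2 steps

Working:
  start: (T ∧ T) ∧ T
  →1  T ∧ T
  →2  T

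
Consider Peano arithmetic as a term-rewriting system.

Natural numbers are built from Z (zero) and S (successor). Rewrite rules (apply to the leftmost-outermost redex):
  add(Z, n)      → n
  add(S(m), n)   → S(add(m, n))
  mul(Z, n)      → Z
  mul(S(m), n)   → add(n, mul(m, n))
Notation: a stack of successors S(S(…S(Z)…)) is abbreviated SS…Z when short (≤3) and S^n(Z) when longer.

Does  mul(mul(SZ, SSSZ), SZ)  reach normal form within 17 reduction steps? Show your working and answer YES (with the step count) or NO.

  start: mul(mul(SZ, SSSZ), SZ)
  →1  mul(add(SSSZ, mul(Z, SSSZ)), SZ)
  →2  mul(S(add(SSZ, mul(Z, SSSZ))), SZ)
  →3  add(SZ, mul(add(SSZ, mul(Z, SSSZ)), SZ))
  →4  S(add(Z, mul(add(SSZ, mul(Z, SSSZ)), SZ)))
  →5  S(mul(add(SSZ, mul(Z, SSSZ)), SZ))
  →6  S(mul(S(add(SZ, mul(Z, SSSZ))), SZ))
  →7  S(add(SZ, mul(add(SZ, mul(Z, SSSZ)), SZ)))
  →8  S(S(add(Z, mul(add(SZ, mul(Z, SSSZ)), SZ))))
  →9  S(S(mul(add(SZ, mul(Z, SSSZ)), SZ)))
  →10  S(S(mul(S(add(Z, mul(Z, SSSZ))), SZ)))
  →11  S(S(add(SZ, mul(add(Z, mul(Z, SSSZ)), SZ))))
  →12  S(S(S(add(Z, mul(add(Z, mul(Z, SSSZ)), SZ)))))
  →13  S(S(S(mul(add(Z, mul(Z, SSSZ)), SZ))))
  →14  S(S(S(mul(mul(Z, SSSZ), SZ))))
  →15  S(S(S(mul(Z, SZ))))
  →16  SSSZ

Answer: YES — reaches normal form SSSZ in 16 ≤ 17 steps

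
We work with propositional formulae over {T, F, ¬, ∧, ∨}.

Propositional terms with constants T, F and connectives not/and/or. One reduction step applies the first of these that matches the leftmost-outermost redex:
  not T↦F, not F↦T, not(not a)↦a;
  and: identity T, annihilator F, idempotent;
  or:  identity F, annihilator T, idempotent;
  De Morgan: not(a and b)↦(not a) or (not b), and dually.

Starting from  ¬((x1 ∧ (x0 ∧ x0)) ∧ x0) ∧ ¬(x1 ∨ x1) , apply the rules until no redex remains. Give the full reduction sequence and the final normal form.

  start: ¬((x1 ∧ (x0 ∧ x0)) ∧ x0) ∧ ¬(x1 ∨ x1)
  step 1: (¬(x1 ∧ (x0 ∧ x0)) ∨ ¬x0) ∧ ¬(x1 ∨ x1)
  step 2: ((¬x1 ∨ ¬(x0 ∧ x0)) ∨ ¬x0) ∧ ¬(x1 ∨ x1)
  step 3: ((¬x1 ∨ (¬x0 ∨ ¬x0)) ∨ ¬x0) ∧ ¬(x1 ∨ x1)
  step 4: ((¬x1 ∨ ¬x0) ∨ ¬x0) ∧ ¬(x1 ∨ x1)
  step 5: ((¬x1 ∨ ¬x0) ∨ ¬x0) ∧ (¬x1 ∧ ¬x1)
  step 6: ((¬x1 ∨ ¬x0) ∨ ¬x0) ∧ ¬x1

Answer: normal form = ((¬x1 ∨ ¬x0) ∨ ¬x0) ∧ ¬x1  (in 6 steps)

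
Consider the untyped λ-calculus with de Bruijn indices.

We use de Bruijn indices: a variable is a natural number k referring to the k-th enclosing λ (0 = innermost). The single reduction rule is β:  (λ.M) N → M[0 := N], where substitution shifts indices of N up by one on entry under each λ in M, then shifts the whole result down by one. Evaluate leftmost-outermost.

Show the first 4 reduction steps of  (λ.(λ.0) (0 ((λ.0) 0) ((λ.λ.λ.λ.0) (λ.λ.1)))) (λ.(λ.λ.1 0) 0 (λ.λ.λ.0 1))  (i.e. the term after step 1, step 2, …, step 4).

  start: (λ.(λ.0) (0 ((λ.0) 0) ((λ.λ.λ.λ.0) (λ.λ.1)))) (λ.(λ.λ.1 0) 0 (λ.λ.λ.0 1))
  [1] (λ.0) ((λ.(λ.λ.1 0) 0 (λ.λ.λ.0 1)) ((λ.0) (λ.(λ.λ.1 0) 0 (λ.λ.λ.0 1))) ((λ.λ.λ.λ.0) (λ.λ.1)))
  [2] (λ.(λ.λ.1 0) 0 (λ.λ.λ.0 1)) ((λ.0) (λ.(λ.λ.1 0) 0 (λ.λ.λ.0 1))) ((λ.λ.λ.λ.0) (λ.λ.1))
  [3] (λ.λ.1 0) ((λ.0) (λ.(λ.λ.1 0) 0 (λ.λ.λ.0 1))) (λ.λ.λ.0 1) ((λ.λ.λ.λ.0) (λ.λ.1))
  [4] (λ.(λ.0) (λ.(λ.λ.1 0) 0 (λ.λ.λ.0 1)) 0) (λ.λ.λ.0 1) ((λ.λ.λ.λ.0) (λ.λ.1))

Answer: after 4 steps: (λ.(λ.0) (λ.(λ.λ.1 0) 0 (λ.λ.λ.0 1)) 0) (λ.λ.λ.0 1) ((λ.λ.λ.λ.0) (λ.λ.1))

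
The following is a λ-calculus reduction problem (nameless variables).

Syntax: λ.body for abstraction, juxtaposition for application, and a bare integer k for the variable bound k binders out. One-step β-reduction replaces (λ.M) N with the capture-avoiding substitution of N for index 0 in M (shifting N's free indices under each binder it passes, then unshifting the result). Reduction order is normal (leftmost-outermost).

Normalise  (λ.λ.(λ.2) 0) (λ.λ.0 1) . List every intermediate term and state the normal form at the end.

Answer: normal form = λ.λ.λ.0 1  (in 2 steps)

Reduction:
  start: (λ.λ.(λ.2) 0) (λ.λ.0 1)
  step 1: λ.(λ.λ.λ.0 1) 0
  step 2: λ.λ.λ.0 1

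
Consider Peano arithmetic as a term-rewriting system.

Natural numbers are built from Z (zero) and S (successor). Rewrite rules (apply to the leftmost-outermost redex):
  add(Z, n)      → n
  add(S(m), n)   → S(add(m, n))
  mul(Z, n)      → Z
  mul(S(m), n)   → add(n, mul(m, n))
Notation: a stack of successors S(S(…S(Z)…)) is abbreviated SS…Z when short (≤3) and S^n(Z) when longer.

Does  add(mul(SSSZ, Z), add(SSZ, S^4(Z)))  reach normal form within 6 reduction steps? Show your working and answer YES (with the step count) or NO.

  start: add(mul(SSSZ, Z), add(SSZ, S^4(Z)))
  →1  add(add(Z, mul(SSZ, Z)), add(SSZ, S^4(Z)))
  →2  add(mul(SSZ, Z), add(SSZ, S^4(Z)))
  →3  add(add(Z, mul(SZ, Z)), add(SSZ, S^4(Z)))
  →4  add(mul(SZ, Z), add(SSZ, S^4(Z)))
  →5  add(add(Z, mul(Z, Z)), add(SSZ, S^4(Z)))
  →6  add(mul(Z, Z), add(SSZ, S^4(Z)))

Answer: NO — after 6 steps the term is add(mul(Z, Z), add(SSZ, S^4(Z))), not yet normal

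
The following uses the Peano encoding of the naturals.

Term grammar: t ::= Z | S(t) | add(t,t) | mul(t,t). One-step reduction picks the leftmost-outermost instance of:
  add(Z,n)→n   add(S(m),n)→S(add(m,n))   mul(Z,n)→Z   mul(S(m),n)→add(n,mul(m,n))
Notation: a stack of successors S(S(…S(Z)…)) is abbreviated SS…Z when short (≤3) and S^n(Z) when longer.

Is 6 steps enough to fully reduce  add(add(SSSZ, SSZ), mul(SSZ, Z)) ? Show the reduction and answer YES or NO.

Answer: NO — after 6 steps the term is S(S(S(add(add(Z, SSZ), mul(SSZ, Z))))), not yet normal

Working:
  start: add(add(SSSZ, SSZ), mul(SSZ, Z))
  →1  add(S(add(SSZ, SSZ)), mul(SSZ, Z))
  →2  S(add(add(SSZ, SSZ), mul(SSZ, Z)))
  →3  S(add(S(add(SZ, SSZ)), mul(SSZ, Z)))
  →4  S(S(add(add(SZ, SSZ), mul(SSZ, Z))))
  →5  S(S(add(S(add(Z, SSZ)), mul(SSZ, Z))))
  →6  S(S(S(add(add(Z, SSZ), mul(SSZ, Z)))))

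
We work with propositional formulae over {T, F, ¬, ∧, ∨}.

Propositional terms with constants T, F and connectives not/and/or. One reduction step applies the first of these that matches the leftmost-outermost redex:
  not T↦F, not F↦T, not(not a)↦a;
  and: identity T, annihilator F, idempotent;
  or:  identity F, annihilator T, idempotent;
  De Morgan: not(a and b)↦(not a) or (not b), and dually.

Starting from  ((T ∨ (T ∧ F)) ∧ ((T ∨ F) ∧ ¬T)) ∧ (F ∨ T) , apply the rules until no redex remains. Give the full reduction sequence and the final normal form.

  start: ((T ∨ (T ∧ F)) ∧ ((T ∨ F) ∧ ¬T)) ∧ (F ∨ T)
  [1] (T ∧ ((T ∨ F) ∧ ¬T)) ∧ (F ∨ T)
  [2] ((T ∨ F) ∧ ¬T) ∧ (F ∨ T)
  [3] (T ∧ ¬T) ∧ (F ∨ T)
  [4] ¬T ∧ (F ∨ T)
  [5] F ∧ (F ∨ T)
  [6] F

Answer: normal form = F  (in 6 steps)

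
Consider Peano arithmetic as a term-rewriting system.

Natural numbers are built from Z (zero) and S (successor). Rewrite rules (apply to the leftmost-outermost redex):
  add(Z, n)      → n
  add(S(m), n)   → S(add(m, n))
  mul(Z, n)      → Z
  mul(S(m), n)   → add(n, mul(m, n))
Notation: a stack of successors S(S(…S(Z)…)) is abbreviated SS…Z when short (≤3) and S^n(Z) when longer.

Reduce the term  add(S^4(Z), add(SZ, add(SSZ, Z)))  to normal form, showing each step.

Answer: normal form = S^7(Z)  (in 10 steps)

Working:
  start: add(S^4(Z), add(SZ, add(SSZ, Z)))
  step 1: S(add(SSSZ, add(SZ, add(SSZ, Z))))
  step 2: S(S(add(SSZ, add(SZ, add(SSZ, Z)))))
  step 3: S(S(S(add(SZ, add(SZ, add(SSZ, Z))))))
  step 4: S(S(S(S(add(Z, add(SZ, add(SSZ, Z)))))))
  step 5: S(S(S(S(add(SZ, add(SSZ, Z))))))
  step 6: S(S(S(S(S(add(Z, add(SSZ, Z)))))))
  step 7: S(S(S(S(S(add(SSZ, Z))))))
  step 8: S(S(S(S(S(S(add(SZ, Z)))))))
  step 9: S(S(S(S(S(S(S(add(Z, Z))))))))
  step 10: S^7(Z)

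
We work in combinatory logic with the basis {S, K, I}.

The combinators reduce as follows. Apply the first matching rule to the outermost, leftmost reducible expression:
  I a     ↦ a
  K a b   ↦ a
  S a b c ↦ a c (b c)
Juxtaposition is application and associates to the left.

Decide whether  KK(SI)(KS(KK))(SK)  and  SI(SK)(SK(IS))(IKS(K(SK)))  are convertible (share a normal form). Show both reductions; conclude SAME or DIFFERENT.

Answer: SAME — A ⇓ S, B ⇓ S

Reduction:
Term A:
  start: KK(SI)(KS(KK))(SK)
  [1] K(KS(KK))(SK)
  [2] KS(KK)
  [3] S

Term B:
  start: SI(SK)(SK(IS))(IKS(K(SK)))
  [1] I(SK(IS))(SK(SK(IS)))(IKS(K(SK)))
  [2] SK(IS)(SK(SK(IS)))(IKS(K(SK)))
  [3] K(SK(SK(IS)))(IS(SK(SK(IS))))(IKS(K(SK)))
  [4] SK(SK(IS))(IKS(K(SK)))
  [5] K(IKS(K(SK)))(SK(IS)(IKS(K(SK))))
  [6] IKS(K(SK))
  [7] KS(K(SK))
  [8] S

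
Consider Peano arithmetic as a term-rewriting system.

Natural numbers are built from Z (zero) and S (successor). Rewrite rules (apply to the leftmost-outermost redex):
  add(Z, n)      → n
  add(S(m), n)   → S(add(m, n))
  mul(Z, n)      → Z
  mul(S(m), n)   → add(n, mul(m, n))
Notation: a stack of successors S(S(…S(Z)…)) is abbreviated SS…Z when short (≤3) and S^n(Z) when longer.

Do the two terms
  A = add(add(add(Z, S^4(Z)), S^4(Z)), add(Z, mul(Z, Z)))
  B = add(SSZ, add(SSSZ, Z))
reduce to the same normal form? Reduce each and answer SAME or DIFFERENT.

Term A:
  start: add(add(add(Z, S^4(Z)), S^4(Z)), add(Z, mul(Z, Z)))
  [1] add(add(S^4(Z), S^4(Z)), add(Z, mul(Z, Z)))
  [2] add(S(add(SSSZ, S^4(Z))), add(Z, mul(Z, Z)))
  [3] S(add(add(SSSZ, S^4(Z)), add(Z, mul(Z, Z))))
  [4] S(add(S(add(SSZ, S^4(Z))), add(Z, mul(Z, Z))))
  [5] S(S(add(add(SSZ, S^4(Z)), add(Z, mul(Z, Z)))))
  [6] S(S(add(S(add(SZ, S^4(Z))), add(Z, mul(Z, Z)))))
  [7] S(S(S(add(add(SZ, S^4(Z)), add(Z, mul(Z, Z))))))
  [8] S(S(S(add(S(add(Z, S^4(Z))), add(Z, mul(Z, Z))))))
  [9] S(S(S(S(add(add(Z, S^4(Z)), add(Z, mul(Z, Z)))))))
  [10] S(S(S(S(add(S^4(Z), add(Z, mul(Z, Z)))))))
  [11] S(S(S(S(S(add(SSSZ, add(Z, mul(Z, Z))))))))
  [12] S(S(S(S(S(S(add(SSZ, add(Z, mul(Z, Z)))))))))
  [13] S(S(S(S(S(S(S(add(SZ, add(Z, mul(Z, Z))))))))))
  [14] S(S(S(S(S(S(S(S(add(Z, add(Z, mul(Z, Z)))))))))))
  [15] S(S(S(S(S(S(S(S(add(Z, mul(Z, Z))))))))))
  [16] S(S(S(S(S(S(S(S(mul(Z, Z)))))))))
  [17] S^8(Z)

Term B:
  start: add(SSZ, add(SSSZ, Z))
  [1] S(add(SZ, add(SSSZ, Z)))
  [2] S(S(add(Z, add(SSSZ, Z))))
  [3] S(S(add(SSSZ, Z)))
  [4] S(S(S(add(SSZ, Z))))
  [5] S(S(S(S(add(SZ, Z)))))
  [6] S(S(S(S(S(add(Z, Z))))))
  [7] S^5(Z)

Answer: DIFFERENT — A ⇓ S^8(Z), B ⇓ S^5(Z)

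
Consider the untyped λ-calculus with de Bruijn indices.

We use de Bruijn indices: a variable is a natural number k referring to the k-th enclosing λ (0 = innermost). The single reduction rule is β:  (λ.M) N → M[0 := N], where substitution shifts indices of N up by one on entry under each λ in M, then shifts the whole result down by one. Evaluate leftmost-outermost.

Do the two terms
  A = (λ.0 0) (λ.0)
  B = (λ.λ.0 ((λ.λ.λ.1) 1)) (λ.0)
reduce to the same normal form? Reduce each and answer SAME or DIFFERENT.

Term A:
  start: (λ.0 0) (λ.0)
  step 1: (λ.0) (λ.0)
  step 2: λ.0

Term B:
  start: (λ.λ.0 ((λ.λ.λ.1) 1)) (λ.0)
  step 1: λ.0 ((λ.λ.λ.1) (λ.0))
  step 2: λ.0 (λ.λ.1)

Answer: DIFFERENT — A ⇓ λ.0, B ⇓ λ.0 (λ.λ.1)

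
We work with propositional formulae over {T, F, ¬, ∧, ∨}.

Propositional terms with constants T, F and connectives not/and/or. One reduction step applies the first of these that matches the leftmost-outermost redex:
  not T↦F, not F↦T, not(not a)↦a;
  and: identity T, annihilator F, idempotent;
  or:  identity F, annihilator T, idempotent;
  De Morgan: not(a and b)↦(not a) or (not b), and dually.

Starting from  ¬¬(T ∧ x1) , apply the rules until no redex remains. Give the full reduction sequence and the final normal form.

  start: ¬¬(T ∧ x1)
  step 1: T ∧ x1
  step 2: x1

Answer: normal form = x1  (in 2 steps)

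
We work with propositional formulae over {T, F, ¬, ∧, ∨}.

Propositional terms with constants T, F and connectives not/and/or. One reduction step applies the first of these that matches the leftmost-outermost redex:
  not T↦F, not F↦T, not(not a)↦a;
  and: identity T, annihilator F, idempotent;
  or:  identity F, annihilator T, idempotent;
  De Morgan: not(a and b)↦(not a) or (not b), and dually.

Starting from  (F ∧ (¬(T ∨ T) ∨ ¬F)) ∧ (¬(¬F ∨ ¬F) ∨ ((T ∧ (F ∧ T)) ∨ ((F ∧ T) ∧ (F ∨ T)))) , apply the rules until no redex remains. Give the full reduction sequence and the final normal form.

  start: (F ∧ (¬(T ∨ T) ∨ ¬F)) ∧ (¬(¬F ∨ ¬F) ∨ ((T ∧ (F ∧ T)) ∨ ((F ∧ T) ∧ (F ∨ T))))
  [1] F ∧ (¬(¬F ∨ ¬F) ∨ ((T ∧ (F ∧ T)) ∨ ((F ∧ T) ∧ (F ∨ T))))
  [2] F

Answer: normal form = F  (in 2 steps)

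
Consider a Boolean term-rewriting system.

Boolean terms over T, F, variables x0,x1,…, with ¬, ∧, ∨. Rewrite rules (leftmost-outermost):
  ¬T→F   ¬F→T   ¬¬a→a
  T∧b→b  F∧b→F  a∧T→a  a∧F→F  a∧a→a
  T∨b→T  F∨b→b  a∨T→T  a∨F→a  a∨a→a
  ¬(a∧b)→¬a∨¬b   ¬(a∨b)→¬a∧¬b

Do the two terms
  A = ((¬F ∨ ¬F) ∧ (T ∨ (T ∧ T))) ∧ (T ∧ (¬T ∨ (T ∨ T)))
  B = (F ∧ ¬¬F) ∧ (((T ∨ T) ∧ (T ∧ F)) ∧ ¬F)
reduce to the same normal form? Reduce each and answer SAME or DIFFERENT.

Term A:
  start: ((¬F ∨ ¬F) ∧ (T ∨ (T ∧ T))) ∧ (T ∧ (¬T ∨ (T ∨ T)))
  [1] (¬F ∧ (T ∨ (T ∧ T))) ∧ (T ∧ (¬T ∨ (T ∨ T)))
  [2] (T ∧ (T ∨ (T ∧ T))) ∧ (T ∧ (¬T ∨ (T ∨ T)))
  [3] (T ∨ (T ∧ T)) ∧ (T ∧ (¬T ∨ (T ∨ T)))
  [4] T ∧ (T ∧ (¬T ∨ (T ∨ T)))
  [5] T ∧ (¬T ∨ (T ∨ T))
  [6] ¬T ∨ (T ∨ T)
  [7] F ∨ (T ∨ T)
  [8] T ∨ T
  [9] T

Term B:
  start: (F ∧ ¬¬F) ∧ (((T ∨ T) ∧ (T ∧ F)) ∧ ¬F)
  [1] F ∧ (((T ∨ T) ∧ (T ∧ F)) ∧ ¬F)
  [2] F

Answer: DIFFERENT — A ⇓ T, B ⇓ F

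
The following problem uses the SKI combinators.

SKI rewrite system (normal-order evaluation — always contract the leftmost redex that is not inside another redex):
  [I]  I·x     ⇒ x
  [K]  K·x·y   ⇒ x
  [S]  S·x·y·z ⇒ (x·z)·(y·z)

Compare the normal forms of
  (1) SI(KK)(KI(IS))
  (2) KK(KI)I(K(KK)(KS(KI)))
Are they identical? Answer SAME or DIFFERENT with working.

Answer: DIFFERENT — A ⇓ K, B ⇓ I

Derivation:
Term A:
  start: SI(KK)(KI(IS))
  step 1: I(KI(IS))(KK(KI(IS)))
  step 2: KI(IS)(KK(KI(IS)))
  step 3: I(KK(KI(IS)))
  step 4: KK(KI(IS))
  step 5: K

Term B:
  start: KK(KI)I(K(KK)(KS(KI)))
  step 1: KI(K(KK)(KS(KI)))
  step 2: I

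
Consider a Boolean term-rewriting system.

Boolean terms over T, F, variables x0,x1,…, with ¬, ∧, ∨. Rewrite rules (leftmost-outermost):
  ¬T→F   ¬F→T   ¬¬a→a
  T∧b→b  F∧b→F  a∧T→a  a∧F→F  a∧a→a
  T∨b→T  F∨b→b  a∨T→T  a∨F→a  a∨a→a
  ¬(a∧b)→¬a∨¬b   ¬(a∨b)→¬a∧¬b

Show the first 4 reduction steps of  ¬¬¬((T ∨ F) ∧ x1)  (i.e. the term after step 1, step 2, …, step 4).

Answer: after 4 steps: (F ∧ ¬F) ∨ ¬x1

Working:
  start: ¬¬¬((T ∨ F) ∧ x1)
  [1] ¬((T ∨ F) ∧ x1)
  [2] ¬(T ∨ F) ∨ ¬x1
  [3] (¬T ∧ ¬F) ∨ ¬x1
  [4] (F ∧ ¬F) ∨ ¬x1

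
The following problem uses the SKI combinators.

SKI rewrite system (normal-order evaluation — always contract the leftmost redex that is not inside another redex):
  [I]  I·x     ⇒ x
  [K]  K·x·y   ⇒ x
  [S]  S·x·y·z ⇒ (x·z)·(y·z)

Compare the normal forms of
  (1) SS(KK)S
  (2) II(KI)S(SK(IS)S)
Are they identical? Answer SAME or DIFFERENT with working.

Term A:
  start: SS(KK)S
  step 1: SS(KKS)
  step 2: SSK

Term B:
  start: II(KI)S(SK(IS)S)
  step 1: I(KI)S(SK(IS)S)
  step 2: KIS(SK(IS)S)
  step 3: I(SK(IS)S)
  step 4: SK(IS)S
  step 5: KS(ISS)
  step 6: S

Answer: DIFFERENT — A ⇓ SSK, B ⇓ S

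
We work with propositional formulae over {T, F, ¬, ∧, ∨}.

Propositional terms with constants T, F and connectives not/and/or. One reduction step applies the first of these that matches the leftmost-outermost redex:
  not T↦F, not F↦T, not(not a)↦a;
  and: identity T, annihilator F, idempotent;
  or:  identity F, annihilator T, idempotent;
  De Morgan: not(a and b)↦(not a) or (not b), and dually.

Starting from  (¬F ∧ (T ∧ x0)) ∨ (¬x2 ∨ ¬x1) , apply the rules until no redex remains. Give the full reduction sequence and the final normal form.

  start: (¬F ∧ (T ∧ x0)) ∨ (¬x2 ∨ ¬x1)
  step 1: (T ∧ (T ∧ x0)) ∨ (¬x2 ∨ ¬x1)
  step 2: (T ∧ x0) ∨ (¬x2 ∨ ¬x1)
  step 3: x0 ∨ (¬x2 ∨ ¬x1)

Answer: normal form = x0 ∨ (¬x2 ∨ ¬x1)  (in 3 steps)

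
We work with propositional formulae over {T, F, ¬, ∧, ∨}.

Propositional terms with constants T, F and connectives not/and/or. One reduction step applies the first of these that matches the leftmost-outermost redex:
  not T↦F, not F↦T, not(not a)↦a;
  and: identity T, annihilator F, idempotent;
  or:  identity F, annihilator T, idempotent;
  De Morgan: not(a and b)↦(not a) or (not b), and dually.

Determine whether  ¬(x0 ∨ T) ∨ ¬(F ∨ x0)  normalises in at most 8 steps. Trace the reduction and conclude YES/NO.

Answer: YES — reaches normal form ¬x0 in 7 ≤ 8 steps

Reduction:
  start: ¬(x0 ∨ T) ∨ ¬(F ∨ x0)
  step 1: (¬x0 ∧ ¬T) ∨ ¬(F ∨ x0)
  step 2: (¬x0 ∧ F) ∨ ¬(F ∨ x0)
  step 3: F ∨ ¬(F ∨ x0)
  step 4: ¬(F ∨ x0)
  step 5: ¬F ∧ ¬x0
  step 6: T ∧ ¬x0
  step 7: ¬x0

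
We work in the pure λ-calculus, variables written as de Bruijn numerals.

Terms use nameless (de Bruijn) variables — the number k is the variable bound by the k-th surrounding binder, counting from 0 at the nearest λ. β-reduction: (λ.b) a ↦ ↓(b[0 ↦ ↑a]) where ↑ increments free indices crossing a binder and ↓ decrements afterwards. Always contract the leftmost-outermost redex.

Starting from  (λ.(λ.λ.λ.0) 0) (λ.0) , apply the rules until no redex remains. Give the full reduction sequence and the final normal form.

Answer: normal form = λ.λ.0  (in 2 steps)

Working:
  start: (λ.(λ.λ.λ.0) 0) (λ.0)
  →1  (λ.λ.λ.0) (λ.0)
  →2  λ.λ.0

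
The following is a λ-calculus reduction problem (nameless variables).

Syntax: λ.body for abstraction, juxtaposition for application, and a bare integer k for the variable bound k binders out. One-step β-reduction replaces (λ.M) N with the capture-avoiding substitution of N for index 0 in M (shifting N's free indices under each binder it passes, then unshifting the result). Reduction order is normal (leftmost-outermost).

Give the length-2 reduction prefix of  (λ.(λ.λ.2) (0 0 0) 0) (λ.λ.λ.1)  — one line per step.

Answer: after 2 steps: (λ.λ.λ.λ.1) (λ.λ.λ.1)

Reduction:
  start: (λ.(λ.λ.2) (0 0 0) 0) (λ.λ.λ.1)
  →1  (λ.λ.λ.λ.λ.1) ((λ.λ.λ.1) (λ.λ.λ.1) (λ.λ.λ.1)) (λ.λ.λ.1)
  →2  (λ.λ.λ.λ.1) (λ.λ.λ.1)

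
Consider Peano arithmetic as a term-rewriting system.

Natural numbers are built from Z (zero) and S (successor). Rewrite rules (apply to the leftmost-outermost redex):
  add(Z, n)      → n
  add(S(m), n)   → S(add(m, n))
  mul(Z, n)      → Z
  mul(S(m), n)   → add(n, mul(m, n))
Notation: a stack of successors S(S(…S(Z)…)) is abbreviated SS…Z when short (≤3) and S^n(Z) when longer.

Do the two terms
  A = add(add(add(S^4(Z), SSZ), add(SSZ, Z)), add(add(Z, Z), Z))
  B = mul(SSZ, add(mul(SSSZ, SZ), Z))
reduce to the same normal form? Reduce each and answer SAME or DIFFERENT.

Term A:
  start: add(add(add(S^4(Z), SSZ), add(SSZ, Z)), add(add(Z, Z), Z))
  →1  add(add(S(add(SSSZ, SSZ)), add(SSZ, Z)), add(add(Z, Z), Z))
  →2  add(S(add(add(SSSZ, SSZ), add(SSZ, Z))), add(add(Z, Z), Z))
  →3  S(add(add(add(SSSZ, SSZ), add(SSZ, Z)), add(add(Z, Z), Z)))
  →4  S(add(add(S(add(SSZ, SSZ)), add(SSZ, Z)), add(add(Z, Z), Z)))
  →5  S(add(S(add(add(SSZ, SSZ), add(SSZ, Z))), add(add(Z, Z), Z)))
  →6  S(S(add(add(add(SSZ, SSZ), add(SSZ, Z)), add(add(Z, Z), Z))))
  →7  S(S(add(add(S(add(SZ, SSZ)), add(SSZ, Z)), add(add(Z, Z), Z))))
  →8  S(S(add(S(add(add(SZ, SSZ), add(SSZ, Z))), add(add(Z, Z), Z))))
  →9  S(S(S(add(add(add(SZ, SSZ), add(SSZ, Z)), add(add(Z, Z), Z)))))
  →10  S(S(S(add(add(S(add(Z, SSZ)), add(SSZ, Z)), add(add(Z, Z), Z)))))
  →11  S(S(S(add(S(add(add(Z, SSZ), add(SSZ, Z))), add(add(Z, Z), Z)))))
  →12  S(S(S(S(add(add(add(Z, SSZ), add(SSZ, Z)), add(add(Z, Z), Z))))))
  →13  S(S(S(S(add(add(SSZ, add(SSZ, Z)), add(add(Z, Z), Z))))))
  →14  S(S(S(S(add(S(add(SZ, add(SSZ, Z))), add(add(Z, Z), Z))))))
  →15  S(S(S(S(S(add(add(SZ, add(SSZ, Z)), add(add(Z, Z), Z)))))))
  →16  S(S(S(S(S(add(S(add(Z, add(SSZ, Z))), add(add(Z, Z), Z)))))))
  →17  S(S(S(S(S(S(add(add(Z, add(SSZ, Z)), add(add(Z, Z), Z))))))))
  →18  S(S(S(S(S(S(add(add(SSZ, Z), add(add(Z, Z), Z))))))))
  →19  S(S(S(S(S(S(add(S(add(SZ, Z)), add(add(Z, Z), Z))))))))
  →20  S(S(S(S(S(S(S(add(add(SZ, Z), add(add(Z, Z), Z)))))))))
  →21  S(S(S(S(S(S(S(add(S(add(Z, Z)), add(add(Z, Z), Z)))))))))
  →22  S(S(S(S(S(S(S(S(add(add(Z, Z), add(add(Z, Z), Z))))))))))
  →23  S(S(S(S(S(S(S(S(add(Z, add(add(Z, Z), Z))))))))))
  →24  S(S(S(S(S(S(S(S(add(add(Z, Z), Z)))))))))
  →25  S(S(S(S(S(S(S(S(add(Z, Z)))))))))
  →26  S^8(Z)

Term B:
  start: mul(SSZ, add(mul(SSSZ, SZ), Z))
  →1  add(add(mul(SSSZ, SZ), Z), mul(SZ, add(mul(SSSZ, SZ), Z)))
  →2  add(add(add(SZ, mul(SSZ, SZ)), Z), mul(SZ, add(mul(SSSZ, SZ), Z)))
  →3  add(add(S(add(Z, mul(SSZ, SZ))), Z), mul(SZ, add(mul(SSSZ, SZ), Z)))
  →4  add(S(add(add(Z, mul(SSZ, SZ)), Z)), mul(SZ, add(mul(SSSZ, SZ), Z)))
  →5  S(add(add(add(Z, mul(SSZ, SZ)), Z), mul(SZ, add(mul(SSSZ, SZ), Z))))
  →6  S(add(add(mul(SSZ, SZ), Z), mul(SZ, add(mul(SSSZ, SZ), Z))))
  →7  S(add(add(add(SZ, mul(SZ, SZ)), Z), mul(SZ, add(mul(SSSZ, SZ), Z))))
  →8  S(add(add(S(add(Z, mul(SZ, SZ))), Z), mul(SZ, add(mul(SSSZ, SZ), Z))))
  →9  S(add(S(add(add(Z, mul(SZ, SZ)), Z)), mul(SZ, add(mul(SSSZ, SZ), Z))))
  →10  S(S(add(add(add(Z, mul(SZ, SZ)), Z), mul(SZ, add(mul(SSSZ, SZ), Z)))))
  →11  S(S(add(add(mul(SZ, SZ), Z), mul(SZ, add(mul(SSSZ, SZ), Z)))))
  →12  S(S(add(add(add(SZ, mul(Z, SZ)), Z), mul(SZ, add(mul(SSSZ, SZ), Z)))))
  →13  S(S(add(add(S(add(Z, mul(Z, SZ))), Z), mul(SZ, add(mul(SSSZ, SZ), Z)))))
  →14  S(S(add(S(add(add(Z, mul(Z, SZ)), Z)), mul(SZ, add(mul(SSSZ, SZ), Z)))))
  →15  S(S(S(add(add(add(Z, mul(Z, SZ)), Z), mul(SZ, add(mul(SSSZ, SZ), Z))))))
  →16  S(S(S(add(add(mul(Z, SZ), Z), mul(SZ, add(mul(SSSZ, SZ), Z))))))
  →17  S(S(S(add(add(Z, Z), mul(SZ, add(mul(SSSZ, SZ), Z))))))
  →18  S(S(S(add(Z, mul(SZ, add(mul(SSSZ, SZ), Z))))))
  →19  S(S(S(mul(SZ, add(mul(SSSZ, SZ), Z)))))
  →20  S(S(S(add(add(mul(SSSZ, SZ), Z), mul(Z, add(mul(SSSZ, SZ), Z))))))
  →21  S(S(S(add(add(add(SZ, mul(SSZ, SZ)), Z), mul(Z, add(mul(SSSZ, SZ), Z))))))
  →22  S(S(S(add(add(S(add(Z, mul(SSZ, SZ))), Z), mul(Z, add(mul(SSSZ, SZ), Z))))))
  →23  S(S(S(add(S(add(add(Z, mul(SSZ, SZ)), Z)), mul(Z, add(mul(SSSZ, SZ), Z))))))
  →24  S(S(S(S(add(add(add(Z, mul(SSZ, SZ)), Z), mul(Z, add(mul(SSSZ, SZ), Z)))))))
  →25  S(S(S(S(add(add(mul(SSZ, SZ), Z), mul(Z, add(mul(SSSZ, SZ), Z)))))))
  →26  S(S(S(S(add(add(add(SZ, mul(SZ, SZ)), Z), mul(Z, add(mul(SSSZ, SZ), Z)))))))
  →27  S(S(S(S(add(add(S(add(Z, mul(SZ, SZ))), Z), mul(Z, add(mul(SSSZ, SZ), Z)))))))
  →28  S(S(S(S(add(S(add(add(Z, mul(SZ, SZ)), Z)), mul(Z, add(mul(SSSZ, SZ), Z)))))))
  →29  S(S(S(S(S(add(add(add(Z, mul(SZ, SZ)), Z), mul(Z, add(mul(SSSZ, SZ), Z))))))))
  →30  S(S(S(S(S(add(add(mul(SZ, SZ), Z), mul(Z, add(mul(SSSZ, SZ), Z))))))))
  →31  S(S(S(S(S(add(add(add(SZ, mul(Z, SZ)), Z), mul(Z, add(mul(SSSZ, SZ), Z))))))))
  →32  S(S(S(S(S(add(add(S(add(Z, mul(Z, SZ))), Z), mul(Z, add(mul(SSSZ, SZ), Z))))))))
  →33  S(S(S(S(S(add(S(add(add(Z, mul(Z, SZ)), Z)), mul(Z, add(mul(SSSZ, SZ), Z))))))))
  →34  S(S(S(S(S(S(add(add(add(Z, mul(Z, SZ)), Z), mul(Z, add(mul(SSSZ, SZ), Z)))))))))
  →35  S(S(S(S(S(S(add(add(mul(Z, SZ), Z), mul(Z, add(mul(SSSZ, SZ), Z)))))))))
  →36  S(S(S(S(S(S(add(add(Z, Z), mul(Z, add(mul(SSSZ, SZ), Z)))))))))
  →37  S(S(S(S(S(S(add(Z, mul(Z, add(mul(SSSZ, SZ), Z)))))))))
  →38  S(S(S(S(S(S(mul(Z, add(mul(SSSZ, SZ), Z))))))))
  →39  S^6(Z)

Answer: DIFFERENT — A ⇓ S^8(Z), B ⇓ S^6(Z)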